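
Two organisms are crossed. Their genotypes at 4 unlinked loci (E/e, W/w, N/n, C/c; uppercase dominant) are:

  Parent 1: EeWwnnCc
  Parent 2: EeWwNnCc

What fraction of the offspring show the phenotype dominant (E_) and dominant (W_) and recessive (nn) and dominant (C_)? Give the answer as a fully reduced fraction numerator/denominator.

EeWwnnCc gametes: EWnC×2, EWnc×2, EwnC×2, Ewnc×2, eWnC×2, eWnc×2, ewnC×2, ewnc×2
EeWwNnCc gametes: EWNC×1, EWNc×1, EWnC×1, EWnc×1, EwNC×1, EwNc×1, EwnC×1, Ewnc×1, eWNC×1, eWNc×1, eWnC×1, eWnc×1, ewNC×1, ewNc×1, ewnC×1, ewnc×1
EeWwnnCc×EeWwNnCc grid (16·16=256): EEWWNnCC=2 EEWWNnCc=4 EEWWNncc=2 EEWWnnCC=2 EEWWnnCc=4 EEWWnncc=2 EEWwNnCC=4 EEWwNnCc=8 EEWwNncc=4 EEWwnnCC=4 EEWwnnCc=8 EEWwnncc=4 EEwwNnCC=2 EEwwNnCc=4 EEwwNncc=2 EEwwnnCC=2 EEwwnnCc=4 EEwwnncc=2 EeWWNnCC=4 EeWWNnCc=8 EeWWNncc=4 EeWWnnCC=4 EeWWnnCc=8 EeWWnncc=4 EeWwNnCC=8 EeWwNnCc=16 EeWwNncc=8 EeWwnnCC=8 EeWwnnCc=16 EeWwnncc=8 EewwNnCC=4 EewwNnCc=8 EewwNncc=4 EewwnnCC=4 EewwnnCc=8 Eewwnncc=4 eeWWNnCC=2 eeWWNnCc=4 eeWWNncc=2 eeWWnnCC=2 eeWWnnCc=4 eeWWnncc=2 eeWwNnCC=4 eeWwNnCc=8 eeWwNncc=4 eeWwnnCC=4 eeWwnnCc=8 eeWwnncc=4 eewwNnCC=2 eewwNnCc=4 eewwNncc=2 eewwnnCC=2 eewwnnCc=4 eewwnncc=2
E_ W_ nn C_ hits 54/256; gcd=2; 54÷2/256÷2 = 27/128

P(E_ W_ nn C_) = 27/128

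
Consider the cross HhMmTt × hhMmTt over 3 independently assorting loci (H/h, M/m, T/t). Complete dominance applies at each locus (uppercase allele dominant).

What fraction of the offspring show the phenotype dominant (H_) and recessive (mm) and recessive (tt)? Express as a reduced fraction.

HhMmTt gametes: HMT×1, HMt×1, HmT×1, Hmt×1, hMT×1, hMt×1, hmT×1, hmt×1
hhMmTt gametes: hMT×2, hMt×2, hmT×2, hmt×2
HhMmTt×hhMmTt grid (8·8=64): HhMMTT=2 HhMMTt=4 HhMMtt=2 HhMmTT=4 HhMmTt=8 HhMmtt=4 HhmmTT=2 HhmmTt=4 Hhmmtt=2 hhMMTT=2 hhMMTt=4 hhMMtt=2 hhMmTT=4 hhMmTt=8 hhMmtt=4 hhmmTT=2 hhmmTt=4 hhmmtt=2
H_ mm tt hits 2/64; gcd=2; 2÷2/64÷2 = 1/32

P(H_ mm tt) = 1/32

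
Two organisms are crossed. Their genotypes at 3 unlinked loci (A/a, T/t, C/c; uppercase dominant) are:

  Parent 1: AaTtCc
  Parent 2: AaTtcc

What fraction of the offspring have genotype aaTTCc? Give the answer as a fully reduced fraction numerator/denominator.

AaTtCc gametes: ATC×1, ATc×1, AtC×1, Atc×1, aTC×1, aTc×1, atC×1, atc×1
AaTtcc gametes: ATc×2, Atc×2, aTc×2, atc×2
AaTtCc×AaTtcc grid (8·8=64): AATTCc=2 AATTcc=2 AATtCc=4 AATtcc=4 AAttCc=2 AAttcc=2 AaTTCc=4 AaTTcc=4 AaTtCc=8 AaTtcc=8 AattCc=4 Aattcc=4 aaTTCc=2 aaTTcc=2 aaTtCc=4 aaTtcc=4 aattCc=2 aattcc=2
aaTTCc hits 2/64; gcd=2; 2÷2/64÷2 = 1/32

P(aaTTCc) = 1/32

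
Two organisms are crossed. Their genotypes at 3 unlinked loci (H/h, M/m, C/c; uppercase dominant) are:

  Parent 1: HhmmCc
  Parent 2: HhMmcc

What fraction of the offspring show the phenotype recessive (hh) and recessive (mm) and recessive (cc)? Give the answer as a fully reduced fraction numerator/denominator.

HhmmCc gametes: HmC×2, Hmc×2, hmC×2, hmc×2
HhMmcc gametes: HMc×2, Hmc×2, hMc×2, hmc×2
HhmmCc×HhMmcc grid (8·8=64): HHMmCc=4 HHMmcc=4 HHmmCc=4 HHmmcc=4 HhMmCc=8 HhMmcc=8 HhmmCc=8 Hhmmcc=8 hhMmCc=4 hhMmcc=4 hhmmCc=4 hhmmcc=4
hh mm cc hits 4/64; gcd=4; 4÷4/64÷4 = 1/16

P(hh mm cc) = 1/16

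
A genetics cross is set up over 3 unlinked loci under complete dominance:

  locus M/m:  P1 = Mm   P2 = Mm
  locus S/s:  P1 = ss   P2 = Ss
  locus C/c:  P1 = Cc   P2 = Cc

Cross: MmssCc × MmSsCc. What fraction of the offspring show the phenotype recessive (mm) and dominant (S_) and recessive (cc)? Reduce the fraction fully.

P(mm S_ cc) = 1/32

MmssCc gametes: MsC×2, Msc×2, msC×2, msc×2
MmSsCc gametes: MSC×1, MSc×1, MsC×1, Msc×1, mSC×1, mSc×1, msC×1, msc×1
MmssCc×MmSsCc grid (8·8=64): MMSsCC=2 MMSsCc=4 MMSscc=2 MMssCC=2 MMssCc=4 MMsscc=2 MmSsCC=4 MmSsCc=8 MmSscc=4 MmssCC=4 MmssCc=8 Mmsscc=4 mmSsCC=2 mmSsCc=4 mmSscc=2 mmssCC=2 mmssCc=4 mmsscc=2
mm S_ cc hits 2/64; gcd=2; 2÷2/64÷2 = 1/32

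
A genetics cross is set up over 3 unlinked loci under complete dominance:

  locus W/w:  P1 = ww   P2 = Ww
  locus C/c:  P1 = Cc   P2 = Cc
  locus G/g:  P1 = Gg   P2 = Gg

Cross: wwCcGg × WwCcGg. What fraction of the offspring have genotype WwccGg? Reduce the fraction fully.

wwCcGg gametes: wCG×2, wCg×2, wcG×2, wcg×2
WwCcGg gametes: WCG×1, WCg×1, WcG×1, Wcg×1, wCG×1, wCg×1, wcG×1, wcg×1
wwCcGg×WwCcGg grid (8·8=64): WwCCGG=2 WwCCGg=4 WwCCgg=2 WwCcGG=4 WwCcGg=8 WwCcgg=4 WwccGG=2 WwccGg=4 Wwccgg=2 wwCCGG=2 wwCCGg=4 wwCCgg=2 wwCcGG=4 wwCcGg=8 wwCcgg=4 wwccGG=2 wwccGg=4 wwccgg=2
WwccGg hits 4/64; gcd=4; 4÷4/64÷4 = 1/16

P(WwccGg) = 1/16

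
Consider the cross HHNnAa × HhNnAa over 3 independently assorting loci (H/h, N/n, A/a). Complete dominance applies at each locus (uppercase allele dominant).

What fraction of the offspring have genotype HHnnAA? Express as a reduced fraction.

HHNnAa gametes: HNA×2, HNa×2, HnA×2, Hna×2
HhNnAa gametes: HNA×1, HNa×1, HnA×1, Hna×1, hNA×1, hNa×1, hnA×1, hna×1
HHNnAa×HhNnAa grid (8·8=64): HHNNAA=2 HHNNAa=4 HHNNaa=2 HHNnAA=4 HHNnAa=8 HHNnaa=4 HHnnAA=2 HHnnAa=4 HHnnaa=2 HhNNAA=2 HhNNAa=4 HhNNaa=2 HhNnAA=4 HhNnAa=8 HhNnaa=4 HhnnAA=2 HhnnAa=4 Hhnnaa=2
HHnnAA hits 2/64; gcd=2; 2÷2/64÷2 = 1/32

P(HHnnAA) = 1/32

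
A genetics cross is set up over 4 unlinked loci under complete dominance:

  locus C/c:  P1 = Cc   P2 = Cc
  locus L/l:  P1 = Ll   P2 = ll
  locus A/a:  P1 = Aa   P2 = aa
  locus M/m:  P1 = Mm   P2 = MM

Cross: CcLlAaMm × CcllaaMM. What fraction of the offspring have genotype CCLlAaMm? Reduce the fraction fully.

P(CCLlAaMm) = 1/32

CcLlAaMm gametes: CLAM×1, CLAm×1, CLaM×1, CLam×1, ClAM×1, ClAm×1, ClaM×1, Clam×1, cLAM×1, cLAm×1, cLaM×1, cLam×1, clAM×1, clAm×1, claM×1, clam×1
CcllaaMM gametes: ClaM×8, claM×8
CcLlAaMm×CcllaaMM grid (16·16=256): CCLlAaMM=8 CCLlAaMm=8 CCLlaaMM=8 CCLlaaMm=8 CCllAaMM=8 CCllAaMm=8 CCllaaMM=8 CCllaaMm=8 CcLlAaMM=16 CcLlAaMm=16 CcLlaaMM=16 CcLlaaMm=16 CcllAaMM=16 CcllAaMm=16 CcllaaMM=16 CcllaaMm=16 ccLlAaMM=8 ccLlAaMm=8 ccLlaaMM=8 ccLlaaMm=8 ccllAaMM=8 ccllAaMm=8 ccllaaMM=8 ccllaaMm=8
CCLlAaMm hits 8/256; gcd=8; 8÷8/256÷8 = 1/32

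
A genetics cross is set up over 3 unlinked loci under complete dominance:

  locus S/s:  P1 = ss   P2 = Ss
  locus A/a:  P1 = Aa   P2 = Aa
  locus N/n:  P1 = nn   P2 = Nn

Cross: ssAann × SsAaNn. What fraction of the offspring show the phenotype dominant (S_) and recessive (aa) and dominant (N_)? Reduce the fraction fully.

ssAann gametes: sAn×4, san×4
SsAaNn gametes: SAN×1, SAn×1, SaN×1, San×1, sAN×1, sAn×1, saN×1, san×1
ssAann×SsAaNn grid (8·8=64): SsAANn=4 SsAAnn=4 SsAaNn=8 SsAann=8 SsaaNn=4 Ssaann=4 ssAANn=4 ssAAnn=4 ssAaNn=8 ssAann=8 ssaaNn=4 ssaann=4
S_ aa N_ hits 4/64; gcd=4; 4÷4/64÷4 = 1/16

P(S_ aa N_) = 1/16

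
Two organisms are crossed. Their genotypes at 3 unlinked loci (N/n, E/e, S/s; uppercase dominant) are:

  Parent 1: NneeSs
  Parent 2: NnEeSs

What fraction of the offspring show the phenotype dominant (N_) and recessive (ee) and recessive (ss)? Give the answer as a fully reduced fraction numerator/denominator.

NneeSs gametes: NeS×2, Nes×2, neS×2, nes×2
NnEeSs gametes: NES×1, NEs×1, NeS×1, Nes×1, nES×1, nEs×1, neS×1, nes×1
NneeSs×NnEeSs grid (8·8=64): NNEeSS=2 NNEeSs=4 NNEess=2 NNeeSS=2 NNeeSs=4 NNeess=2 NnEeSS=4 NnEeSs=8 NnEess=4 NneeSS=4 NneeSs=8 Nneess=4 nnEeSS=2 nnEeSs=4 nnEess=2 nneeSS=2 nneeSs=4 nneess=2
N_ ee ss hits 6/64; gcd=2; 6÷2/64÷2 = 3/32

P(N_ ee ss) = 3/32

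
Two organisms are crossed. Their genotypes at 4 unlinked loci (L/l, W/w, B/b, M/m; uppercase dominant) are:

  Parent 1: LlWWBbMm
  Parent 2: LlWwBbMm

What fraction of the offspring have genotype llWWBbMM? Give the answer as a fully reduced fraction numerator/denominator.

P(llWWBbMM) = 1/64

LlWWBbMm gametes: LWBM×2, LWBm×2, LWbM×2, LWbm×2, lWBM×2, lWBm×2, lWbM×2, lWbm×2
LlWwBbMm gametes: LWBM×1, LWBm×1, LWbM×1, LWbm×1, LwBM×1, LwBm×1, LwbM×1, Lwbm×1, lWBM×1, lWBm×1, lWbM×1, lWbm×1, lwBM×1, lwBm×1, lwbM×1, lwbm×1
LlWWBbMm×LlWwBbMm grid (16·16=256): LLWWBBMM=2 LLWWBBMm=4 LLWWBBmm=2 LLWWBbMM=4 LLWWBbMm=8 LLWWBbmm=4 LLWWbbMM=2 LLWWbbMm=4 LLWWbbmm=2 LLWwBBMM=2 LLWwBBMm=4 LLWwBBmm=2 LLWwBbMM=4 LLWwBbMm=8 LLWwBbmm=4 LLWwbbMM=2 LLWwbbMm=4 LLWwbbmm=2 LlWWBBMM=4 LlWWBBMm=8 LlWWBBmm=4 LlWWBbMM=8 LlWWBbMm=16 LlWWBbmm=8 LlWWbbMM=4 LlWWbbMm=8 LlWWbbmm=4 LlWwBBMM=4 LlWwBBMm=8 LlWwBBmm=4 LlWwBbMM=8 LlWwBbMm=16 LlWwBbmm=8 LlWwbbMM=4 LlWwbbMm=8 LlWwbbmm=4 llWWBBMM=2 llWWBBMm=4 llWWBBmm=2 llWWBbMM=4 llWWBbMm=8 llWWBbmm=4 llWWbbMM=2 llWWbbMm=4 llWWbbmm=2 llWwBBMM=2 llWwBBMm=4 llWwBBmm=2 llWwBbMM=4 llWwBbMm=8 llWwBbmm=4 llWwbbMM=2 llWwbbMm=4 llWwbbmm=2
llWWBbMM hits 4/256; gcd=4; 4÷4/256÷4 = 1/64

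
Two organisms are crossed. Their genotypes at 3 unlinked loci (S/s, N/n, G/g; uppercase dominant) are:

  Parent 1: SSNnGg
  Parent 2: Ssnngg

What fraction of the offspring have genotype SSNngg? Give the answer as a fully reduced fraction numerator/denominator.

SSNnGg gametes: SNG×2, SNg×2, SnG×2, Sng×2
Ssnngg gametes: Sng×4, sng×4
SSNnGg×Ssnngg grid (8·8=64): SSNnGg=8 SSNngg=8 SSnnGg=8 SSnngg=8 SsNnGg=8 SsNngg=8 SsnnGg=8 Ssnngg=8
SSNngg hits 8/64; gcd=8; 8÷8/64÷8 = 1/8

P(SSNngg) = 1/8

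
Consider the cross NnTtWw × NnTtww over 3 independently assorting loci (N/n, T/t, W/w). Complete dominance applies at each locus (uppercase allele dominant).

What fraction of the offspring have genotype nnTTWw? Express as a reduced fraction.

NnTtWw gametes: NTW×1, NTw×1, NtW×1, Ntw×1, nTW×1, nTw×1, ntW×1, ntw×1
NnTtww gametes: NTw×2, Ntw×2, nTw×2, ntw×2
NnTtWw×NnTtww grid (8·8=64): NNTTWw=2 NNTTww=2 NNTtWw=4 NNTtww=4 NNttWw=2 NNttww=2 NnTTWw=4 NnTTww=4 NnTtWw=8 NnTtww=8 NnttWw=4 Nnttww=4 nnTTWw=2 nnTTww=2 nnTtWw=4 nnTtww=4 nnttWw=2 nnttww=2
nnTTWw hits 2/64; gcd=2; 2÷2/64÷2 = 1/32

P(nnTTWw) = 1/32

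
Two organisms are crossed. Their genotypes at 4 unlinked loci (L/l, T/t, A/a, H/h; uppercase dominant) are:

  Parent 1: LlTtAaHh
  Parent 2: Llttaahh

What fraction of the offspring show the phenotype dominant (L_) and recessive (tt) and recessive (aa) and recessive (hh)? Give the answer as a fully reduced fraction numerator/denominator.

LlTtAaHh gametes: LTAH×1, LTAh×1, LTaH×1, LTah×1, LtAH×1, LtAh×1, LtaH×1, Ltah×1, lTAH×1, lTAh×1, lTaH×1, lTah×1, ltAH×1, ltAh×1, ltaH×1, ltah×1
Llttaahh gametes: Ltah×8, ltah×8
LlTtAaHh×Llttaahh grid (16·16=256): LLTtAaHh=8 LLTtAahh=8 LLTtaaHh=8 LLTtaahh=8 LLttAaHh=8 LLttAahh=8 LLttaaHh=8 LLttaahh=8 LlTtAaHh=16 LlTtAahh=16 LlTtaaHh=16 LlTtaahh=16 LlttAaHh=16 LlttAahh=16 LlttaaHh=16 Llttaahh=16 llTtAaHh=8 llTtAahh=8 llTtaaHh=8 llTtaahh=8 llttAaHh=8 llttAahh=8 llttaaHh=8 llttaahh=8
L_ tt aa hh hits 24/256; gcd=8; 24÷8/256÷8 = 3/32

P(L_ tt aa hh) = 3/32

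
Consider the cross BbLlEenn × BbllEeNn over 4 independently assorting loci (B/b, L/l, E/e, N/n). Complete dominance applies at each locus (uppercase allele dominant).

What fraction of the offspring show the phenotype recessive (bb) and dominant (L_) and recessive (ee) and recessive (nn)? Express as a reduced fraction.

BbLlEenn gametes: BLEn×2, BLen×2, BlEn×2, Blen×2, bLEn×2, bLen×2, blEn×2, blen×2
BbllEeNn gametes: BlEN×2, BlEn×2, BleN×2, Blen×2, blEN×2, blEn×2, bleN×2, blen×2
BbLlEenn×BbllEeNn grid (16·16=256): BBLlEENn=4 BBLlEEnn=4 BBLlEeNn=8 BBLlEenn=8 BBLleeNn=4 BBLleenn=4 BBllEENn=4 BBllEEnn=4 BBllEeNn=8 BBllEenn=8 BBlleeNn=4 BBlleenn=4 BbLlEENn=8 BbLlEEnn=8 BbLlEeNn=16 BbLlEenn=16 BbLleeNn=8 BbLleenn=8 BbllEENn=8 BbllEEnn=8 BbllEeNn=16 BbllEenn=16 BblleeNn=8 Bblleenn=8 bbLlEENn=4 bbLlEEnn=4 bbLlEeNn=8 bbLlEenn=8 bbLleeNn=4 bbLleenn=4 bbllEENn=4 bbllEEnn=4 bbllEeNn=8 bbllEenn=8 bblleeNn=4 bblleenn=4
bb L_ ee nn hits 4/256; gcd=4; 4÷4/256÷4 = 1/64

P(bb L_ ee nn) = 1/64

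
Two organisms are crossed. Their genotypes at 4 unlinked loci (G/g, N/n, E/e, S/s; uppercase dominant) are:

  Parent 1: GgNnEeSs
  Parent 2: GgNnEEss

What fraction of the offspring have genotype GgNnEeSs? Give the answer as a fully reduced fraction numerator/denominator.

P(GgNnEeSs) = 1/16

GgNnEeSs gametes: GNES×1, GNEs×1, GNeS×1, GNes×1, GnES×1, GnEs×1, GneS×1, Gnes×1, gNES×1, gNEs×1, gNeS×1, gNes×1, gnES×1, gnEs×1, gneS×1, gnes×1
GgNnEEss gametes: GNEs×4, GnEs×4, gNEs×4, gnEs×4
GgNnEeSs×GgNnEEss grid (16·16=256): GGNNEESs=4 GGNNEEss=4 GGNNEeSs=4 GGNNEess=4 GGNnEESs=8 GGNnEEss=8 GGNnEeSs=8 GGNnEess=8 GGnnEESs=4 GGnnEEss=4 GGnnEeSs=4 GGnnEess=4 GgNNEESs=8 GgNNEEss=8 GgNNEeSs=8 GgNNEess=8 GgNnEESs=16 GgNnEEss=16 GgNnEeSs=16 GgNnEess=16 GgnnEESs=8 GgnnEEss=8 GgnnEeSs=8 GgnnEess=8 ggNNEESs=4 ggNNEEss=4 ggNNEeSs=4 ggNNEess=4 ggNnEESs=8 ggNnEEss=8 ggNnEeSs=8 ggNnEess=8 ggnnEESs=4 ggnnEEss=4 ggnnEeSs=4 ggnnEess=4
GgNnEeSs hits 16/256; gcd=16; 16÷16/256÷16 = 1/16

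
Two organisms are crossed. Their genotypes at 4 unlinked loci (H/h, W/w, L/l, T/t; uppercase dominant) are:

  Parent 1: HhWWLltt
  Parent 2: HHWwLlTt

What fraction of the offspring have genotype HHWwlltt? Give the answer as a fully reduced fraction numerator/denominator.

P(HHWwlltt) = 1/32

HhWWLltt gametes: HWLt×4, HWlt×4, hWLt×4, hWlt×4
HHWwLlTt gametes: HWLT×2, HWLt×2, HWlT×2, HWlt×2, HwLT×2, HwLt×2, HwlT×2, Hwlt×2
HhWWLltt×HHWwLlTt grid (16·16=256): HHWWLLTt=8 HHWWLLtt=8 HHWWLlTt=16 HHWWLltt=16 HHWWllTt=8 HHWWlltt=8 HHWwLLTt=8 HHWwLLtt=8 HHWwLlTt=16 HHWwLltt=16 HHWwllTt=8 HHWwlltt=8 HhWWLLTt=8 HhWWLLtt=8 HhWWLlTt=16 HhWWLltt=16 HhWWllTt=8 HhWWlltt=8 HhWwLLTt=8 HhWwLLtt=8 HhWwLlTt=16 HhWwLltt=16 HhWwllTt=8 HhWwlltt=8
HHWwlltt hits 8/256; gcd=8; 8÷8/256÷8 = 1/32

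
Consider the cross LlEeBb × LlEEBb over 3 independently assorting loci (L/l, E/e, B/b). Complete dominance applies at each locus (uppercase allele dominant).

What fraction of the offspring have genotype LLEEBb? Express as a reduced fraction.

LlEeBb gametes: LEB×1, LEb×1, LeB×1, Leb×1, lEB×1, lEb×1, leB×1, leb×1
LlEEBb gametes: LEB×2, LEb×2, lEB×2, lEb×2
LlEeBb×LlEEBb grid (8·8=64): LLEEBB=2 LLEEBb=4 LLEEbb=2 LLEeBB=2 LLEeBb=4 LLEebb=2 LlEEBB=4 LlEEBb=8 LlEEbb=4 LlEeBB=4 LlEeBb=8 LlEebb=4 llEEBB=2 llEEBb=4 llEEbb=2 llEeBB=2 llEeBb=4 llEebb=2
LLEEBb hits 4/64; gcd=4; 4÷4/64÷4 = 1/16

P(LLEEBb) = 1/16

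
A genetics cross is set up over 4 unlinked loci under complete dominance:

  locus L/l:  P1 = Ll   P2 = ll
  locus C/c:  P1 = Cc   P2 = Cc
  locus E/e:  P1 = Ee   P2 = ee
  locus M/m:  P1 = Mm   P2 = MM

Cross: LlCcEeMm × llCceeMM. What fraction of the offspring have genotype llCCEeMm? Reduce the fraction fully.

P(llCCEeMm) = 1/32

LlCcEeMm gametes: LCEM×1, LCEm×1, LCeM×1, LCem×1, LcEM×1, LcEm×1, LceM×1, Lcem×1, lCEM×1, lCEm×1, lCeM×1, lCem×1, lcEM×1, lcEm×1, lceM×1, lcem×1
llCceeMM gametes: lCeM×8, lceM×8
LlCcEeMm×llCceeMM grid (16·16=256): LlCCEeMM=8 LlCCEeMm=8 LlCCeeMM=8 LlCCeeMm=8 LlCcEeMM=16 LlCcEeMm=16 LlCceeMM=16 LlCceeMm=16 LlccEeMM=8 LlccEeMm=8 LlcceeMM=8 LlcceeMm=8 llCCEeMM=8 llCCEeMm=8 llCCeeMM=8 llCCeeMm=8 llCcEeMM=16 llCcEeMm=16 llCceeMM=16 llCceeMm=16 llccEeMM=8 llccEeMm=8 llcceeMM=8 llcceeMm=8
llCCEeMm hits 8/256; gcd=8; 8÷8/256÷8 = 1/32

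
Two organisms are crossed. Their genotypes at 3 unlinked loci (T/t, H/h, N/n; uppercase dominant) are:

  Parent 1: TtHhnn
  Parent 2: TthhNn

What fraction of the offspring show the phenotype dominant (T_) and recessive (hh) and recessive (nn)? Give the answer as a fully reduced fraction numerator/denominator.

TtHhnn gametes: THn×2, Thn×2, tHn×2, thn×2
TthhNn gametes: ThN×2, Thn×2, thN×2, thn×2
TtHhnn×TthhNn grid (8·8=64): TTHhNn=4 TTHhnn=4 TThhNn=4 TThhnn=4 TtHhNn=8 TtHhnn=8 TthhNn=8 Tthhnn=8 ttHhNn=4 ttHhnn=4 tthhNn=4 tthhnn=4
T_ hh nn hits 12/64; gcd=4; 12÷4/64÷4 = 3/16

P(T_ hh nn) = 3/16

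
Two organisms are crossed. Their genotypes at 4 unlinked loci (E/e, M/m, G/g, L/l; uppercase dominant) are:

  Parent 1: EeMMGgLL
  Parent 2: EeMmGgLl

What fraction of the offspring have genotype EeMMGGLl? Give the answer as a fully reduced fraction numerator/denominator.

EeMMGgLL gametes: EMGL×4, EMgL×4, eMGL×4, eMgL×4
EeMmGgLl gametes: EMGL×1, EMGl×1, EMgL×1, EMgl×1, EmGL×1, EmGl×1, EmgL×1, Emgl×1, eMGL×1, eMGl×1, eMgL×1, eMgl×1, emGL×1, emGl×1, emgL×1, emgl×1
EeMMGgLL×EeMmGgLl grid (16·16=256): EEMMGGLL=4 EEMMGGLl=4 EEMMGgLL=8 EEMMGgLl=8 EEMMggLL=4 EEMMggLl=4 EEMmGGLL=4 EEMmGGLl=4 EEMmGgLL=8 EEMmGgLl=8 EEMmggLL=4 EEMmggLl=4 EeMMGGLL=8 EeMMGGLl=8 EeMMGgLL=16 EeMMGgLl=16 EeMMggLL=8 EeMMggLl=8 EeMmGGLL=8 EeMmGGLl=8 EeMmGgLL=16 EeMmGgLl=16 EeMmggLL=8 EeMmggLl=8 eeMMGGLL=4 eeMMGGLl=4 eeMMGgLL=8 eeMMGgLl=8 eeMMggLL=4 eeMMggLl=4 eeMmGGLL=4 eeMmGGLl=4 eeMmGgLL=8 eeMmGgLl=8 eeMmggLL=4 eeMmggLl=4
EeMMGGLl hits 8/256; gcd=8; 8÷8/256÷8 = 1/32

P(EeMMGGLl) = 1/32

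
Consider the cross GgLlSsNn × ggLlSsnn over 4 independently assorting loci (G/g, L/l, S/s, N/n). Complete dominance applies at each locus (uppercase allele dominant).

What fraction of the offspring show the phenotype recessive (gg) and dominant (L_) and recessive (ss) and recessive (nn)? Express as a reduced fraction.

GgLlSsNn gametes: GLSN×1, GLSn×1, GLsN×1, GLsn×1, GlSN×1, GlSn×1, GlsN×1, Glsn×1, gLSN×1, gLSn×1, gLsN×1, gLsn×1, glSN×1, glSn×1, glsN×1, glsn×1
ggLlSsnn gametes: gLSn×4, gLsn×4, glSn×4, glsn×4
GgLlSsNn×ggLlSsnn grid (16·16=256): GgLLSSNn=4 GgLLSSnn=4 GgLLSsNn=8 GgLLSsnn=8 GgLLssNn=4 GgLLssnn=4 GgLlSSNn=8 GgLlSSnn=8 GgLlSsNn=16 GgLlSsnn=16 GgLlssNn=8 GgLlssnn=8 GgllSSNn=4 GgllSSnn=4 GgllSsNn=8 GgllSsnn=8 GgllssNn=4 Ggllssnn=4 ggLLSSNn=4 ggLLSSnn=4 ggLLSsNn=8 ggLLSsnn=8 ggLLssNn=4 ggLLssnn=4 ggLlSSNn=8 ggLlSSnn=8 ggLlSsNn=16 ggLlSsnn=16 ggLlssNn=8 ggLlssnn=8 ggllSSNn=4 ggllSSnn=4 ggllSsNn=8 ggllSsnn=8 ggllssNn=4 ggllssnn=4
gg L_ ss nn hits 12/256; gcd=4; 12÷4/256÷4 = 3/64

P(gg L_ ss nn) = 3/64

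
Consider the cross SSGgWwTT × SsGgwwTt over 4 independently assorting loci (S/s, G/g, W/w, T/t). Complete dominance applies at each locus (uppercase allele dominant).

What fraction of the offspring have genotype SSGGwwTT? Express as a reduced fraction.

P(SSGGwwTT) = 1/32

SSGgWwTT gametes: SGWT×4, SGwT×4, SgWT×4, SgwT×4
SsGgwwTt gametes: SGwT×2, SGwt×2, SgwT×2, Sgwt×2, sGwT×2, sGwt×2, sgwT×2, sgwt×2
SSGgWwTT×SsGgwwTt grid (16·16=256): SSGGWwTT=8 SSGGWwTt=8 SSGGwwTT=8 SSGGwwTt=8 SSGgWwTT=16 SSGgWwTt=16 SSGgwwTT=16 SSGgwwTt=16 SSggWwTT=8 SSggWwTt=8 SSggwwTT=8 SSggwwTt=8 SsGGWwTT=8 SsGGWwTt=8 SsGGwwTT=8 SsGGwwTt=8 SsGgWwTT=16 SsGgWwTt=16 SsGgwwTT=16 SsGgwwTt=16 SsggWwTT=8 SsggWwTt=8 SsggwwTT=8 SsggwwTt=8
SSGGwwTT hits 8/256; gcd=8; 8÷8/256÷8 = 1/32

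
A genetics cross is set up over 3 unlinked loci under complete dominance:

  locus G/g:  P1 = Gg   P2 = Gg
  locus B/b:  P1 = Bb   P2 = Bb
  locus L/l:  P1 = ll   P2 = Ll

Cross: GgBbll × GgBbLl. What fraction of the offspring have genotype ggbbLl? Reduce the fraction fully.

GgBbll gametes: GBl×2, Gbl×2, gBl×2, gbl×2
GgBbLl gametes: GBL×1, GBl×1, GbL×1, Gbl×1, gBL×1, gBl×1, gbL×1, gbl×1
GgBbll×GgBbLl grid (8·8=64): GGBBLl=2 GGBBll=2 GGBbLl=4 GGBbll=4 GGbbLl=2 GGbbll=2 GgBBLl=4 GgBBll=4 GgBbLl=8 GgBbll=8 GgbbLl=4 Ggbbll=4 ggBBLl=2 ggBBll=2 ggBbLl=4 ggBbll=4 ggbbLl=2 ggbbll=2
ggbbLl hits 2/64; gcd=2; 2÷2/64÷2 = 1/32

P(ggbbLl) = 1/32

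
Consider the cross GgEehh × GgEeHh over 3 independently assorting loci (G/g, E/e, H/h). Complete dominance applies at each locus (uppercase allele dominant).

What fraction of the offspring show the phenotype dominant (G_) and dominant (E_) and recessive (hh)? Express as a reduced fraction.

P(G_ E_ hh) = 9/32

GgEehh gametes: GEh×2, Geh×2, gEh×2, geh×2
GgEeHh gametes: GEH×1, GEh×1, GeH×1, Geh×1, gEH×1, gEh×1, geH×1, geh×1
GgEehh×GgEeHh grid (8·8=64): GGEEHh=2 GGEEhh=2 GGEeHh=4 GGEehh=4 GGeeHh=2 GGeehh=2 GgEEHh=4 GgEEhh=4 GgEeHh=8 GgEehh=8 GgeeHh=4 Ggeehh=4 ggEEHh=2 ggEEhh=2 ggEeHh=4 ggEehh=4 ggeeHh=2 ggeehh=2
G_ E_ hh hits 18/64; gcd=2; 18÷2/64÷2 = 9/32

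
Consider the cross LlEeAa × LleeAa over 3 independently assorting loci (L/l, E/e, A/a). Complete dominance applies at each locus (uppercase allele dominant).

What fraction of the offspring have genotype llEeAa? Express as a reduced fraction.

LlEeAa gametes: LEA×1, LEa×1, LeA×1, Lea×1, lEA×1, lEa×1, leA×1, lea×1
LleeAa gametes: LeA×2, Lea×2, leA×2, lea×2
LlEeAa×LleeAa grid (8·8=64): LLEeAA=2 LLEeAa=4 LLEeaa=2 LLeeAA=2 LLeeAa=4 LLeeaa=2 LlEeAA=4 LlEeAa=8 LlEeaa=4 LleeAA=4 LleeAa=8 Lleeaa=4 llEeAA=2 llEeAa=4 llEeaa=2 lleeAA=2 lleeAa=4 lleeaa=2
llEeAa hits 4/64; gcd=4; 4÷4/64÷4 = 1/16

P(llEeAa) = 1/16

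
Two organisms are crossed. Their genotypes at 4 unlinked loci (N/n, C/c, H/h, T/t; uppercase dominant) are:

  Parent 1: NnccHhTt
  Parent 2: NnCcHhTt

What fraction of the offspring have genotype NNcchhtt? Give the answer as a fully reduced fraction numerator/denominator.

NnccHhTt gametes: NcHT×2, NcHt×2, NchT×2, Ncht×2, ncHT×2, ncHt×2, nchT×2, ncht×2
NnCcHhTt gametes: NCHT×1, NCHt×1, NChT×1, NCht×1, NcHT×1, NcHt×1, NchT×1, Ncht×1, nCHT×1, nCHt×1, nChT×1, nCht×1, ncHT×1, ncHt×1, nchT×1, ncht×1
NnccHhTt×NnCcHhTt grid (16·16=256): NNCcHHTT=2 NNCcHHTt=4 NNCcHHtt=2 NNCcHhTT=4 NNCcHhTt=8 NNCcHhtt=4 NNCchhTT=2 NNCchhTt=4 NNCchhtt=2 NNccHHTT=2 NNccHHTt=4 NNccHHtt=2 NNccHhTT=4 NNccHhTt=8 NNccHhtt=4 NNcchhTT=2 NNcchhTt=4 NNcchhtt=2 NnCcHHTT=4 NnCcHHTt=8 NnCcHHtt=4 NnCcHhTT=8 NnCcHhTt=16 NnCcHhtt=8 NnCchhTT=4 NnCchhTt=8 NnCchhtt=4 NnccHHTT=4 NnccHHTt=8 NnccHHtt=4 NnccHhTT=8 NnccHhTt=16 NnccHhtt=8 NncchhTT=4 NncchhTt=8 Nncchhtt=4 nnCcHHTT=2 nnCcHHTt=4 nnCcHHtt=2 nnCcHhTT=4 nnCcHhTt=8 nnCcHhtt=4 nnCchhTT=2 nnCchhTt=4 nnCchhtt=2 nnccHHTT=2 nnccHHTt=4 nnccHHtt=2 nnccHhTT=4 nnccHhTt=8 nnccHhtt=4 nncchhTT=2 nncchhTt=4 nncchhtt=2
NNcchhtt hits 2/256; gcd=2; 2÷2/256÷2 = 1/128

P(NNcchhtt) = 1/128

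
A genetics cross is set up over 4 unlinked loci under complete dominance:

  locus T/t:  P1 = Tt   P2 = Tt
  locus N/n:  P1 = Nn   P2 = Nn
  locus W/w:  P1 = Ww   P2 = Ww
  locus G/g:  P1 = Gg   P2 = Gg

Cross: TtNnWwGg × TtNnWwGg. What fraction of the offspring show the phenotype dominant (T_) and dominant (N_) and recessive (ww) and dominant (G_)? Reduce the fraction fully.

P(T_ N_ ww G_) = 27/256

TtNnWwGg gametes: TNWG×1, TNWg×1, TNwG×1, TNwg×1, TnWG×1, TnWg×1, TnwG×1, Tnwg×1, tNWG×1, tNWg×1, tNwG×1, tNwg×1, tnWG×1, tnWg×1, tnwG×1, tnwg×1
TtNnWwGg gametes: TNWG×1, TNWg×1, TNwG×1, TNwg×1, TnWG×1, TnWg×1, TnwG×1, Tnwg×1, tNWG×1, tNWg×1, tNwG×1, tNwg×1, tnWG×1, tnWg×1, tnwG×1, tnwg×1
TtNnWwGg×TtNnWwGg grid (16·16=256): TTNNWWGG=1 TTNNWWGg=2 TTNNWWgg=1 TTNNWwGG=2 TTNNWwGg=4 TTNNWwgg=2 TTNNwwGG=1 TTNNwwGg=2 TTNNwwgg=1 TTNnWWGG=2 TTNnWWGg=4 TTNnWWgg=2 TTNnWwGG=4 TTNnWwGg=8 TTNnWwgg=4 TTNnwwGG=2 TTNnwwGg=4 TTNnwwgg=2 TTnnWWGG=1 TTnnWWGg=2 TTnnWWgg=1 TTnnWwGG=2 TTnnWwGg=4 TTnnWwgg=2 TTnnwwGG=1 TTnnwwGg=2 TTnnwwgg=1 TtNNWWGG=2 TtNNWWGg=4 TtNNWWgg=2 TtNNWwGG=4 TtNNWwGg=8 TtNNWwgg=4 TtNNwwGG=2 TtNNwwGg=4 TtNNwwgg=2 TtNnWWGG=4 TtNnWWGg=8 TtNnWWgg=4 TtNnWwGG=8 TtNnWwGg=16 TtNnWwgg=8 TtNnwwGG=4 TtNnwwGg=8 TtNnwwgg=4 TtnnWWGG=2 TtnnWWGg=4 TtnnWWgg=2 TtnnWwGG=4 TtnnWwGg=8 TtnnWwgg=4 TtnnwwGG=2 TtnnwwGg=4 Ttnnwwgg=2 ttNNWWGG=1 ttNNWWGg=2 ttNNWWgg=1 ttNNWwGG=2 ttNNWwGg=4 ttNNWwgg=2 ttNNwwGG=1 ttNNwwGg=2 ttNNwwgg=1 ttNnWWGG=2 ttNnWWGg=4 ttNnWWgg=2 ttNnWwGG=4 ttNnWwGg=8 ttNnWwgg=4 ttNnwwGG=2 ttNnwwGg=4 ttNnwwgg=2 ttnnWWGG=1 ttnnWWGg=2 ttnnWWgg=1 ttnnWwGG=2 ttnnWwGg=4 ttnnWwgg=2 ttnnwwGG=1 ttnnwwGg=2 ttnnwwgg=1
T_ N_ ww G_ hits 27/256; gcd=1; 27÷1/256÷1 = 27/256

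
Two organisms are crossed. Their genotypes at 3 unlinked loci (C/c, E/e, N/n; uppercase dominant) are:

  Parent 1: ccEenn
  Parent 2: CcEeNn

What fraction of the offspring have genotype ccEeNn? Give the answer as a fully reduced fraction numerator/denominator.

P(ccEeNn) = 1/8

ccEenn gametes: cEn×4, cen×4
CcEeNn gametes: CEN×1, CEn×1, CeN×1, Cen×1, cEN×1, cEn×1, ceN×1, cen×1
ccEenn×CcEeNn grid (8·8=64): CcEENn=4 CcEEnn=4 CcEeNn=8 CcEenn=8 CceeNn=4 Cceenn=4 ccEENn=4 ccEEnn=4 ccEeNn=8 ccEenn=8 cceeNn=4 cceenn=4
ccEeNn hits 8/64; gcd=8; 8÷8/64÷8 = 1/8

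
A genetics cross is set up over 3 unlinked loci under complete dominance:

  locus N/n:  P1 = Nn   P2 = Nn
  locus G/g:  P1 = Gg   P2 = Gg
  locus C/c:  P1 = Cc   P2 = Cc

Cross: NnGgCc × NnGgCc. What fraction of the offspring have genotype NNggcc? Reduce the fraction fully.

NnGgCc gametes: NGC×1, NGc×1, NgC×1, Ngc×1, nGC×1, nGc×1, ngC×1, ngc×1
NnGgCc gametes: NGC×1, NGc×1, NgC×1, Ngc×1, nGC×1, nGc×1, ngC×1, ngc×1
NnGgCc×NnGgCc grid (8·8=64): NNGGCC=1 NNGGCc=2 NNGGcc=1 NNGgCC=2 NNGgCc=4 NNGgcc=2 NNggCC=1 NNggCc=2 NNggcc=1 NnGGCC=2 NnGGCc=4 NnGGcc=2 NnGgCC=4 NnGgCc=8 NnGgcc=4 NnggCC=2 NnggCc=4 Nnggcc=2 nnGGCC=1 nnGGCc=2 nnGGcc=1 nnGgCC=2 nnGgCc=4 nnGgcc=2 nnggCC=1 nnggCc=2 nnggcc=1
NNggcc hits 1/64; gcd=1; 1÷1/64÷1 = 1/64

P(NNggcc) = 1/64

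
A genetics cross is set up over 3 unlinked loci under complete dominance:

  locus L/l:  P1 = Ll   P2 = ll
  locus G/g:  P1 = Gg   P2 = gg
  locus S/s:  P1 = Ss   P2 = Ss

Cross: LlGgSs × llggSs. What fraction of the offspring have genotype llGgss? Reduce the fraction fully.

LlGgSs gametes: LGS×1, LGs×1, LgS×1, Lgs×1, lGS×1, lGs×1, lgS×1, lgs×1
llggSs gametes: lgS×4, lgs×4
LlGgSs×llggSs grid (8·8=64): LlGgSS=4 LlGgSs=8 LlGgss=4 LlggSS=4 LlggSs=8 Llggss=4 llGgSS=4 llGgSs=8 llGgss=4 llggSS=4 llggSs=8 llggss=4
llGgss hits 4/64; gcd=4; 4÷4/64÷4 = 1/16

P(llGgss) = 1/16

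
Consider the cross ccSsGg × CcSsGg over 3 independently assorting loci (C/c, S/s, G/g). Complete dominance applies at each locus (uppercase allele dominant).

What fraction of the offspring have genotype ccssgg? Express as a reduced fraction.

ccSsGg gametes: cSG×2, cSg×2, csG×2, csg×2
CcSsGg gametes: CSG×1, CSg×1, CsG×1, Csg×1, cSG×1, cSg×1, csG×1, csg×1
ccSsGg×CcSsGg grid (8·8=64): CcSSGG=2 CcSSGg=4 CcSSgg=2 CcSsGG=4 CcSsGg=8 CcSsgg=4 CcssGG=2 CcssGg=4 Ccssgg=2 ccSSGG=2 ccSSGg=4 ccSSgg=2 ccSsGG=4 ccSsGg=8 ccSsgg=4 ccssGG=2 ccssGg=4 ccssgg=2
ccssgg hits 2/64; gcd=2; 2÷2/64÷2 = 1/32

P(ccssgg) = 1/32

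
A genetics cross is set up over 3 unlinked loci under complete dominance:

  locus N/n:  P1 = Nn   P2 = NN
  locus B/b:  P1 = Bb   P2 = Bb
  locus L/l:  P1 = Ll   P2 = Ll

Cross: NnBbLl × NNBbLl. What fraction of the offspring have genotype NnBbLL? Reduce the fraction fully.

P(NnBbLL) = 1/16

NnBbLl gametes: NBL×1, NBl×1, NbL×1, Nbl×1, nBL×1, nBl×1, nbL×1, nbl×1
NNBbLl gametes: NBL×2, NBl×2, NbL×2, Nbl×2
NnBbLl×NNBbLl grid (8·8=64): NNBBLL=2 NNBBLl=4 NNBBll=2 NNBbLL=4 NNBbLl=8 NNBbll=4 NNbbLL=2 NNbbLl=4 NNbbll=2 NnBBLL=2 NnBBLl=4 NnBBll=2 NnBbLL=4 NnBbLl=8 NnBbll=4 NnbbLL=2 NnbbLl=4 Nnbbll=2
NnBbLL hits 4/64; gcd=4; 4÷4/64÷4 = 1/16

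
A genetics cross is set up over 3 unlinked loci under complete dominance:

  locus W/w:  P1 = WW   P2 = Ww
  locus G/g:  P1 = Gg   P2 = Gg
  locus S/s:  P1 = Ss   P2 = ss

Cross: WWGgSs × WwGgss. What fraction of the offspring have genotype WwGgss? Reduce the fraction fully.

P(WwGgss) = 1/8

WWGgSs gametes: WGS×2, WGs×2, WgS×2, Wgs×2
WwGgss gametes: WGs×2, Wgs×2, wGs×2, wgs×2
WWGgSs×WwGgss grid (8·8=64): WWGGSs=4 WWGGss=4 WWGgSs=8 WWGgss=8 WWggSs=4 WWggss=4 WwGGSs=4 WwGGss=4 WwGgSs=8 WwGgss=8 WwggSs=4 Wwggss=4
WwGgss hits 8/64; gcd=8; 8÷8/64÷8 = 1/8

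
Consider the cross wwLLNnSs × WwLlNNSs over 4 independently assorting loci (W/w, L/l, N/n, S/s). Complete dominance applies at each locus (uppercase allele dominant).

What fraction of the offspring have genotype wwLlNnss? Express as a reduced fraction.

P(wwLlNnss) = 1/32

wwLLNnSs gametes: wLNS×4, wLNs×4, wLnS×4, wLns×4
WwLlNNSs gametes: WLNS×2, WLNs×2, WlNS×2, WlNs×2, wLNS×2, wLNs×2, wlNS×2, wlNs×2
wwLLNnSs×WwLlNNSs grid (16·16=256): WwLLNNSS=8 WwLLNNSs=16 WwLLNNss=8 WwLLNnSS=8 WwLLNnSs=16 WwLLNnss=8 WwLlNNSS=8 WwLlNNSs=16 WwLlNNss=8 WwLlNnSS=8 WwLlNnSs=16 WwLlNnss=8 wwLLNNSS=8 wwLLNNSs=16 wwLLNNss=8 wwLLNnSS=8 wwLLNnSs=16 wwLLNnss=8 wwLlNNSS=8 wwLlNNSs=16 wwLlNNss=8 wwLlNnSS=8 wwLlNnSs=16 wwLlNnss=8
wwLlNnss hits 8/256; gcd=8; 8÷8/256÷8 = 1/32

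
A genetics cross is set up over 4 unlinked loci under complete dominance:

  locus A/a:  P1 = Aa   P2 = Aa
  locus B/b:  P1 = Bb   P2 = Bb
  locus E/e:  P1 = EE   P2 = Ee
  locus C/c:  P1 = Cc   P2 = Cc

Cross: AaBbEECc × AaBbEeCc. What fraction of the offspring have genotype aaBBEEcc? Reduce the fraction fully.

AaBbEECc gametes: ABEC×2, ABEc×2, AbEC×2, AbEc×2, aBEC×2, aBEc×2, abEC×2, abEc×2
AaBbEeCc gametes: ABEC×1, ABEc×1, ABeC×1, ABec×1, AbEC×1, AbEc×1, AbeC×1, Abec×1, aBEC×1, aBEc×1, aBeC×1, aBec×1, abEC×1, abEc×1, abeC×1, abec×1
AaBbEECc×AaBbEeCc grid (16·16=256): AABBEECC=2 AABBEECc=4 AABBEEcc=2 AABBEeCC=2 AABBEeCc=4 AABBEecc=2 AABbEECC=4 AABbEECc=8 AABbEEcc=4 AABbEeCC=4 AABbEeCc=8 AABbEecc=4 AAbbEECC=2 AAbbEECc=4 AAbbEEcc=2 AAbbEeCC=2 AAbbEeCc=4 AAbbEecc=2 AaBBEECC=4 AaBBEECc=8 AaBBEEcc=4 AaBBEeCC=4 AaBBEeCc=8 AaBBEecc=4 AaBbEECC=8 AaBbEECc=16 AaBbEEcc=8 AaBbEeCC=8 AaBbEeCc=16 AaBbEecc=8 AabbEECC=4 AabbEECc=8 AabbEEcc=4 AabbEeCC=4 AabbEeCc=8 AabbEecc=4 aaBBEECC=2 aaBBEECc=4 aaBBEEcc=2 aaBBEeCC=2 aaBBEeCc=4 aaBBEecc=2 aaBbEECC=4 aaBbEECc=8 aaBbEEcc=4 aaBbEeCC=4 aaBbEeCc=8 aaBbEecc=4 aabbEECC=2 aabbEECc=4 aabbEEcc=2 aabbEeCC=2 aabbEeCc=4 aabbEecc=2
aaBBEEcc hits 2/256; gcd=2; 2÷2/256÷2 = 1/128

P(aaBBEEcc) = 1/128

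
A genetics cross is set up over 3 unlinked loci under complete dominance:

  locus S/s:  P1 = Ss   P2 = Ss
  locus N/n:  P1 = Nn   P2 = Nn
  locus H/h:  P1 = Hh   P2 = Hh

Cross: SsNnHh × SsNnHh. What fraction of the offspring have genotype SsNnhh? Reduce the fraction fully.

P(SsNnhh) = 1/16

SsNnHh gametes: SNH×1, SNh×1, SnH×1, Snh×1, sNH×1, sNh×1, snH×1, snh×1
SsNnHh gametes: SNH×1, SNh×1, SnH×1, Snh×1, sNH×1, sNh×1, snH×1, snh×1
SsNnHh×SsNnHh grid (8·8=64): SSNNHH=1 SSNNHh=2 SSNNhh=1 SSNnHH=2 SSNnHh=4 SSNnhh=2 SSnnHH=1 SSnnHh=2 SSnnhh=1 SsNNHH=2 SsNNHh=4 SsNNhh=2 SsNnHH=4 SsNnHh=8 SsNnhh=4 SsnnHH=2 SsnnHh=4 Ssnnhh=2 ssNNHH=1 ssNNHh=2 ssNNhh=1 ssNnHH=2 ssNnHh=4 ssNnhh=2 ssnnHH=1 ssnnHh=2 ssnnhh=1
SsNnhh hits 4/64; gcd=4; 4÷4/64÷4 = 1/16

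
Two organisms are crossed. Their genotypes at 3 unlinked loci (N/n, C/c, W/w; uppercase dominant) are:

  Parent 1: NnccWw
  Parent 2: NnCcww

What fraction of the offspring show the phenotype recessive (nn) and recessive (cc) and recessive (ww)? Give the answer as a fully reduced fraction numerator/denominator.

NnccWw gametes: NcW×2, Ncw×2, ncW×2, ncw×2
NnCcww gametes: NCw×2, Ncw×2, nCw×2, ncw×2
NnccWw×NnCcww grid (8·8=64): NNCcWw=4 NNCcww=4 NNccWw=4 NNccww=4 NnCcWw=8 NnCcww=8 NnccWw=8 Nnccww=8 nnCcWw=4 nnCcww=4 nnccWw=4 nnccww=4
nn cc ww hits 4/64; gcd=4; 4÷4/64÷4 = 1/16

P(nn cc ww) = 1/16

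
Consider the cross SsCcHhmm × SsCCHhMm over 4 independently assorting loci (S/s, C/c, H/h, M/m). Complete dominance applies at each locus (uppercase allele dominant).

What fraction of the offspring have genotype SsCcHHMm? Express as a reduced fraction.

SsCcHhmm gametes: SCHm×2, SChm×2, ScHm×2, Schm×2, sCHm×2, sChm×2, scHm×2, schm×2
SsCCHhMm gametes: SCHM×2, SCHm×2, SChM×2, SChm×2, sCHM×2, sCHm×2, sChM×2, sChm×2
SsCcHhmm×SsCCHhMm grid (16·16=256): SSCCHHMm=4 SSCCHHmm=4 SSCCHhMm=8 SSCCHhmm=8 SSCChhMm=4 SSCChhmm=4 SSCcHHMm=4 SSCcHHmm=4 SSCcHhMm=8 SSCcHhmm=8 SSCchhMm=4 SSCchhmm=4 SsCCHHMm=8 SsCCHHmm=8 SsCCHhMm=16 SsCCHhmm=16 SsCChhMm=8 SsCChhmm=8 SsCcHHMm=8 SsCcHHmm=8 SsCcHhMm=16 SsCcHhmm=16 SsCchhMm=8 SsCchhmm=8 ssCCHHMm=4 ssCCHHmm=4 ssCCHhMm=8 ssCCHhmm=8 ssCChhMm=4 ssCChhmm=4 ssCcHHMm=4 ssCcHHmm=4 ssCcHhMm=8 ssCcHhmm=8 ssCchhMm=4 ssCchhmm=4
SsCcHHMm hits 8/256; gcd=8; 8÷8/256÷8 = 1/32

P(SsCcHHMm) = 1/32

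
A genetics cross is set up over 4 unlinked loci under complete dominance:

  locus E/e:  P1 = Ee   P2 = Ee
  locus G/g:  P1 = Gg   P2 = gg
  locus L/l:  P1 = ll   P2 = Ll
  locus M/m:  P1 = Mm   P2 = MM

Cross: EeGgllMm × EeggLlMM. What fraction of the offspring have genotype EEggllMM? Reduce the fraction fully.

P(EEggllMM) = 1/32

EeGgllMm gametes: EGlM×2, EGlm×2, EglM×2, Eglm×2, eGlM×2, eGlm×2, eglM×2, eglm×2
EeggLlMM gametes: EgLM×4, EglM×4, egLM×4, eglM×4
EeGgllMm×EeggLlMM grid (16·16=256): EEGgLlMM=8 EEGgLlMm=8 EEGgllMM=8 EEGgllMm=8 EEggLlMM=8 EEggLlMm=8 EEggllMM=8 EEggllMm=8 EeGgLlMM=16 EeGgLlMm=16 EeGgllMM=16 EeGgllMm=16 EeggLlMM=16 EeggLlMm=16 EeggllMM=16 EeggllMm=16 eeGgLlMM=8 eeGgLlMm=8 eeGgllMM=8 eeGgllMm=8 eeggLlMM=8 eeggLlMm=8 eeggllMM=8 eeggllMm=8
EEggllMM hits 8/256; gcd=8; 8÷8/256÷8 = 1/32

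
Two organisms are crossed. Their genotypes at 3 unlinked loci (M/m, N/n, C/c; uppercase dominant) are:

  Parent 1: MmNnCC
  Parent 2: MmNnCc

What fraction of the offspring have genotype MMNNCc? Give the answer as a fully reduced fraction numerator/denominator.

P(MMNNCc) = 1/32

MmNnCC gametes: MNC×2, MnC×2, mNC×2, mnC×2
MmNnCc gametes: MNC×1, MNc×1, MnC×1, Mnc×1, mNC×1, mNc×1, mnC×1, mnc×1
MmNnCC×MmNnCc grid (8·8=64): MMNNCC=2 MMNNCc=2 MMNnCC=4 MMNnCc=4 MMnnCC=2 MMnnCc=2 MmNNCC=4 MmNNCc=4 MmNnCC=8 MmNnCc=8 MmnnCC=4 MmnnCc=4 mmNNCC=2 mmNNCc=2 mmNnCC=4 mmNnCc=4 mmnnCC=2 mmnnCc=2
MMNNCc hits 2/64; gcd=2; 2÷2/64÷2 = 1/32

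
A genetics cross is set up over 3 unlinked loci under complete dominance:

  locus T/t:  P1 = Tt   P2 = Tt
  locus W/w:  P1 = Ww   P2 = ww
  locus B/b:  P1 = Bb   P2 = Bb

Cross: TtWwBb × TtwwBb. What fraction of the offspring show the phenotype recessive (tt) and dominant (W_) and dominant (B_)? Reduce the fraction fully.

P(tt W_ B_) = 3/32

TtWwBb gametes: TWB×1, TWb×1, TwB×1, Twb×1, tWB×1, tWb×1, twB×1, twb×1
TtwwBb gametes: TwB×2, Twb×2, twB×2, twb×2
TtWwBb×TtwwBb grid (8·8=64): TTWwBB=2 TTWwBb=4 TTWwbb=2 TTwwBB=2 TTwwBb=4 TTwwbb=2 TtWwBB=4 TtWwBb=8 TtWwbb=4 TtwwBB=4 TtwwBb=8 Ttwwbb=4 ttWwBB=2 ttWwBb=4 ttWwbb=2 ttwwBB=2 ttwwBb=4 ttwwbb=2
tt W_ B_ hits 6/64; gcd=2; 6÷2/64÷2 = 3/32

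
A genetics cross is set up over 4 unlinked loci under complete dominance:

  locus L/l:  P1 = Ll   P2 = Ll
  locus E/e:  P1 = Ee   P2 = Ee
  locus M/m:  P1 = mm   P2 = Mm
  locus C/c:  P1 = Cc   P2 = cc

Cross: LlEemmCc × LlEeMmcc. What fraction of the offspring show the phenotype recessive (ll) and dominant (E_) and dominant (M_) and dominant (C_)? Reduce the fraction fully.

LlEemmCc gametes: LEmC×2, LEmc×2, LemC×2, Lemc×2, lEmC×2, lEmc×2, lemC×2, lemc×2
LlEeMmcc gametes: LEMc×2, LEmc×2, LeMc×2, Lemc×2, lEMc×2, lEmc×2, leMc×2, lemc×2
LlEemmCc×LlEeMmcc grid (16·16=256): LLEEMmCc=4 LLEEMmcc=4 LLEEmmCc=4 LLEEmmcc=4 LLEeMmCc=8 LLEeMmcc=8 LLEemmCc=8 LLEemmcc=8 LLeeMmCc=4 LLeeMmcc=4 LLeemmCc=4 LLeemmcc=4 LlEEMmCc=8 LlEEMmcc=8 LlEEmmCc=8 LlEEmmcc=8 LlEeMmCc=16 LlEeMmcc=16 LlEemmCc=16 LlEemmcc=16 LleeMmCc=8 LleeMmcc=8 LleemmCc=8 Lleemmcc=8 llEEMmCc=4 llEEMmcc=4 llEEmmCc=4 llEEmmcc=4 llEeMmCc=8 llEeMmcc=8 llEemmCc=8 llEemmcc=8 lleeMmCc=4 lleeMmcc=4 lleemmCc=4 lleemmcc=4
ll E_ M_ C_ hits 12/256; gcd=4; 12÷4/256÷4 = 3/64

P(ll E_ M_ C_) = 3/64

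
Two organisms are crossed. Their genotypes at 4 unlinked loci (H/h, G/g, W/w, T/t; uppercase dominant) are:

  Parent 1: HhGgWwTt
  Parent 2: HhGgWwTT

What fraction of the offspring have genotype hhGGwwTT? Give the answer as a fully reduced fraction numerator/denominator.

HhGgWwTt gametes: HGWT×1, HGWt×1, HGwT×1, HGwt×1, HgWT×1, HgWt×1, HgwT×1, Hgwt×1, hGWT×1, hGWt×1, hGwT×1, hGwt×1, hgWT×1, hgWt×1, hgwT×1, hgwt×1
HhGgWwTT gametes: HGWT×2, HGwT×2, HgWT×2, HgwT×2, hGWT×2, hGwT×2, hgWT×2, hgwT×2
HhGgWwTt×HhGgWwTT grid (16·16=256): HHGGWWTT=2 HHGGWWTt=2 HHGGWwTT=4 HHGGWwTt=4 HHGGwwTT=2 HHGGwwTt=2 HHGgWWTT=4 HHGgWWTt=4 HHGgWwTT=8 HHGgWwTt=8 HHGgwwTT=4 HHGgwwTt=4 HHggWWTT=2 HHggWWTt=2 HHggWwTT=4 HHggWwTt=4 HHggwwTT=2 HHggwwTt=2 HhGGWWTT=4 HhGGWWTt=4 HhGGWwTT=8 HhGGWwTt=8 HhGGwwTT=4 HhGGwwTt=4 HhGgWWTT=8 HhGgWWTt=8 HhGgWwTT=16 HhGgWwTt=16 HhGgwwTT=8 HhGgwwTt=8 HhggWWTT=4 HhggWWTt=4 HhggWwTT=8 HhggWwTt=8 HhggwwTT=4 HhggwwTt=4 hhGGWWTT=2 hhGGWWTt=2 hhGGWwTT=4 hhGGWwTt=4 hhGGwwTT=2 hhGGwwTt=2 hhGgWWTT=4 hhGgWWTt=4 hhGgWwTT=8 hhGgWwTt=8 hhGgwwTT=4 hhGgwwTt=4 hhggWWTT=2 hhggWWTt=2 hhggWwTT=4 hhggWwTt=4 hhggwwTT=2 hhggwwTt=2
hhGGwwTT hits 2/256; gcd=2; 2÷2/256÷2 = 1/128

P(hhGGwwTT) = 1/128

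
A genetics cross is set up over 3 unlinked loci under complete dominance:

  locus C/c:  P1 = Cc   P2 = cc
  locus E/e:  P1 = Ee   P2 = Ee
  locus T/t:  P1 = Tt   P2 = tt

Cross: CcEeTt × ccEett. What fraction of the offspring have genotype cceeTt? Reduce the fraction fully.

P(cceeTt) = 1/16

CcEeTt gametes: CET×1, CEt×1, CeT×1, Cet×1, cET×1, cEt×1, ceT×1, cet×1
ccEett gametes: cEt×4, cet×4
CcEeTt×ccEett grid (8·8=64): CcEETt=4 CcEEtt=4 CcEeTt=8 CcEett=8 CceeTt=4 Cceett=4 ccEETt=4 ccEEtt=4 ccEeTt=8 ccEett=8 cceeTt=4 cceett=4
cceeTt hits 4/64; gcd=4; 4÷4/64÷4 = 1/16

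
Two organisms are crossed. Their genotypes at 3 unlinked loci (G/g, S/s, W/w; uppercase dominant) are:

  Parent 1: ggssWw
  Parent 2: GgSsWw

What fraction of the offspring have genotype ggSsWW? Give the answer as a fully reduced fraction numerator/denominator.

ggssWw gametes: gsW×4, gsw×4
GgSsWw gametes: GSW×1, GSw×1, GsW×1, Gsw×1, gSW×1, gSw×1, gsW×1, gsw×1
ggssWw×GgSsWw grid (8·8=64): GgSsWW=4 GgSsWw=8 GgSsww=4 GgssWW=4 GgssWw=8 Ggssww=4 ggSsWW=4 ggSsWw=8 ggSsww=4 ggssWW=4 ggssWw=8 ggssww=4
ggSsWW hits 4/64; gcd=4; 4÷4/64÷4 = 1/16

P(ggSsWW) = 1/16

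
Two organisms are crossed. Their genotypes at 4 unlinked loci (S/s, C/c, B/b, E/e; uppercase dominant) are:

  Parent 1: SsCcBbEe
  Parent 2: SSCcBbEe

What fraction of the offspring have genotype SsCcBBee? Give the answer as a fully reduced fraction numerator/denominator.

P(SsCcBBee) = 1/64

SsCcBbEe gametes: SCBE×1, SCBe×1, SCbE×1, SCbe×1, ScBE×1, ScBe×1, ScbE×1, Scbe×1, sCBE×1, sCBe×1, sCbE×1, sCbe×1, scBE×1, scBe×1, scbE×1, scbe×1
SSCcBbEe gametes: SCBE×2, SCBe×2, SCbE×2, SCbe×2, ScBE×2, ScBe×2, ScbE×2, Scbe×2
SsCcBbEe×SSCcBbEe grid (16·16=256): SSCCBBEE=2 SSCCBBEe=4 SSCCBBee=2 SSCCBbEE=4 SSCCBbEe=8 SSCCBbee=4 SSCCbbEE=2 SSCCbbEe=4 SSCCbbee=2 SSCcBBEE=4 SSCcBBEe=8 SSCcBBee=4 SSCcBbEE=8 SSCcBbEe=16 SSCcBbee=8 SSCcbbEE=4 SSCcbbEe=8 SSCcbbee=4 SSccBBEE=2 SSccBBEe=4 SSccBBee=2 SSccBbEE=4 SSccBbEe=8 SSccBbee=4 SSccbbEE=2 SSccbbEe=4 SSccbbee=2 SsCCBBEE=2 SsCCBBEe=4 SsCCBBee=2 SsCCBbEE=4 SsCCBbEe=8 SsCCBbee=4 SsCCbbEE=2 SsCCbbEe=4 SsCCbbee=2 SsCcBBEE=4 SsCcBBEe=8 SsCcBBee=4 SsCcBbEE=8 SsCcBbEe=16 SsCcBbee=8 SsCcbbEE=4 SsCcbbEe=8 SsCcbbee=4 SsccBBEE=2 SsccBBEe=4 SsccBBee=2 SsccBbEE=4 SsccBbEe=8 SsccBbee=4 SsccbbEE=2 SsccbbEe=4 Ssccbbee=2
SsCcBBee hits 4/256; gcd=4; 4÷4/256÷4 = 1/64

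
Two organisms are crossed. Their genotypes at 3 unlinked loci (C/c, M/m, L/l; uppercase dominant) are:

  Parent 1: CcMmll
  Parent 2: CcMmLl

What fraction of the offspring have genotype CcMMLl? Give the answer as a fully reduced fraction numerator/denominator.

CcMmll gametes: CMl×2, Cml×2, cMl×2, cml×2
CcMmLl gametes: CML×1, CMl×1, CmL×1, Cml×1, cML×1, cMl×1, cmL×1, cml×1
CcMmll×CcMmLl grid (8·8=64): CCMMLl=2 CCMMll=2 CCMmLl=4 CCMmll=4 CCmmLl=2 CCmmll=2 CcMMLl=4 CcMMll=4 CcMmLl=8 CcMmll=8 CcmmLl=4 Ccmmll=4 ccMMLl=2 ccMMll=2 ccMmLl=4 ccMmll=4 ccmmLl=2 ccmmll=2
CcMMLl hits 4/64; gcd=4; 4÷4/64÷4 = 1/16

P(CcMMLl) = 1/16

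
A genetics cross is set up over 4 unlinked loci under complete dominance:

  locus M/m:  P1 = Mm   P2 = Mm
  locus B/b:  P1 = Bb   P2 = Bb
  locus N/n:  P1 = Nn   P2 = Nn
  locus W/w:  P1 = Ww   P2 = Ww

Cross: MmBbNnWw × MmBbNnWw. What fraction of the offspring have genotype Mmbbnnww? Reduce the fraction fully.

MmBbNnWw gametes: MBNW×1, MBNw×1, MBnW×1, MBnw×1, MbNW×1, MbNw×1, MbnW×1, Mbnw×1, mBNW×1, mBNw×1, mBnW×1, mBnw×1, mbNW×1, mbNw×1, mbnW×1, mbnw×1
MmBbNnWw gametes: MBNW×1, MBNw×1, MBnW×1, MBnw×1, MbNW×1, MbNw×1, MbnW×1, Mbnw×1, mBNW×1, mBNw×1, mBnW×1, mBnw×1, mbNW×1, mbNw×1, mbnW×1, mbnw×1
MmBbNnWw×MmBbNnWw grid (16·16=256): MMBBNNWW=1 MMBBNNWw=2 MMBBNNww=1 MMBBNnWW=2 MMBBNnWw=4 MMBBNnww=2 MMBBnnWW=1 MMBBnnWw=2 MMBBnnww=1 MMBbNNWW=2 MMBbNNWw=4 MMBbNNww=2 MMBbNnWW=4 MMBbNnWw=8 MMBbNnww=4 MMBbnnWW=2 MMBbnnWw=4 MMBbnnww=2 MMbbNNWW=1 MMbbNNWw=2 MMbbNNww=1 MMbbNnWW=2 MMbbNnWw=4 MMbbNnww=2 MMbbnnWW=1 MMbbnnWw=2 MMbbnnww=1 MmBBNNWW=2 MmBBNNWw=4 MmBBNNww=2 MmBBNnWW=4 MmBBNnWw=8 MmBBNnww=4 MmBBnnWW=2 MmBBnnWw=4 MmBBnnww=2 MmBbNNWW=4 MmBbNNWw=8 MmBbNNww=4 MmBbNnWW=8 MmBbNnWw=16 MmBbNnww=8 MmBbnnWW=4 MmBbnnWw=8 MmBbnnww=4 MmbbNNWW=2 MmbbNNWw=4 MmbbNNww=2 MmbbNnWW=4 MmbbNnWw=8 MmbbNnww=4 MmbbnnWW=2 MmbbnnWw=4 Mmbbnnww=2 mmBBNNWW=1 mmBBNNWw=2 mmBBNNww=1 mmBBNnWW=2 mmBBNnWw=4 mmBBNnww=2 mmBBnnWW=1 mmBBnnWw=2 mmBBnnww=1 mmBbNNWW=2 mmBbNNWw=4 mmBbNNww=2 mmBbNnWW=4 mmBbNnWw=8 mmBbNnww=4 mmBbnnWW=2 mmBbnnWw=4 mmBbnnww=2 mmbbNNWW=1 mmbbNNWw=2 mmbbNNww=1 mmbbNnWW=2 mmbbNnWw=4 mmbbNnww=2 mmbbnnWW=1 mmbbnnWw=2 mmbbnnww=1
Mmbbnnww hits 2/256; gcd=2; 2÷2/256÷2 = 1/128

P(Mmbbnnww) = 1/128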